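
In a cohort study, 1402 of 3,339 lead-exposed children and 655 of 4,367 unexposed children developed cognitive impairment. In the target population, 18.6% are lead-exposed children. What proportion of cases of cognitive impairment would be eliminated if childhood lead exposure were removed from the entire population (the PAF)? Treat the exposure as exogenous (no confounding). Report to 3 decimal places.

p₁ = P(outcome | exposed) = 1402/3339 = 0.41989
p₀ = P(outcome | unexposed) = 655/4367 = 0.14999
Overall risk P(Y=1) = π·p₁ + (1−π)·p₀ = 0.186×0.41989 + 0.814×0.14999 = 0.20019.
Under exogeneity, PAF = [P(Y=1) − p₀] / P(Y=1).
PAF = (0.20019 − 0.14999) / 0.20019 ≈ 0.2508

PAF ≈ 0.251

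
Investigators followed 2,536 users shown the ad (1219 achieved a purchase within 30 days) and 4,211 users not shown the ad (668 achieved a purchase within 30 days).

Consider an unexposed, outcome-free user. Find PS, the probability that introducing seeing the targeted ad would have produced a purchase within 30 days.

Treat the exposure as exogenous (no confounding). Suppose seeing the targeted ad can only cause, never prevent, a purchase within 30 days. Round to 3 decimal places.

PS ≈ 0.383

p₁ = P(outcome | exposed) = 1219/2536 = 0.48068
p₀ = P(outcome | unexposed) = 668/4211 = 0.15863
Under exogeneity and monotonicity, PS = (p₁ − p₀) / (1 − p₀).
PS = (0.48068 − 0.15863) / (1 − 0.15863) = 0.32205 / 0.84137 ≈ 0.3828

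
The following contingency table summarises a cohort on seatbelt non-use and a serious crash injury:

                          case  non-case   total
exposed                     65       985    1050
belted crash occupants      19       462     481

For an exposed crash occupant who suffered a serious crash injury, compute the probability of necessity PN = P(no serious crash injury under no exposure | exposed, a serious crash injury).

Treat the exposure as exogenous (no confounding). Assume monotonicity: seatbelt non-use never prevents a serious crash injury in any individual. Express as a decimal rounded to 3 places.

p₁ = P(outcome | exposed) = 65/1050 = 0.061905
p₀ = P(outcome | unexposed) = 19/481 = 0.039501
Under exogeneity and monotonicity, PN = (p₁ − p₀)/p₁.
PN = (0.061905 − 0.039501) / 0.061905 ≈ 0.3619

PN ≈ 0.362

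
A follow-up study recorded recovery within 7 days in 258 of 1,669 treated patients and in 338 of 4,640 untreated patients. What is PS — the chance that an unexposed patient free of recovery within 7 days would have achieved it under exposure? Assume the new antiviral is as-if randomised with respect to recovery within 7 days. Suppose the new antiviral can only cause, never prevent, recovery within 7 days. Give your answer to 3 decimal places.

PS ≈ 0.088

p₁ = P(outcome | exposed) = 258/1669 = 0.15458
p₀ = P(outcome | unexposed) = 338/4640 = 0.072845
Under exogeneity and monotonicity, PS = (p₁ − p₀) / (1 − p₀).
PS = (0.15458 − 0.072845) / (1 − 0.072845) = 0.081739 / 0.92716 ≈ 0.0882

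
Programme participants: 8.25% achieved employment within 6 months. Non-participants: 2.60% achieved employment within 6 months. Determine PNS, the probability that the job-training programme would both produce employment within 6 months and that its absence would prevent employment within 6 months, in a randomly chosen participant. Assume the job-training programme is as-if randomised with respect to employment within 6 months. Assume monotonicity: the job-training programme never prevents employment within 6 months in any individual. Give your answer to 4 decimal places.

PNS ≈ 0.0565

p₁ = 0.0825, p₀ = 0.026.
Under exogeneity and monotonicity, PNS = p₁ − p₀.
PNS = 0.0825 − 0.026 = 0.0565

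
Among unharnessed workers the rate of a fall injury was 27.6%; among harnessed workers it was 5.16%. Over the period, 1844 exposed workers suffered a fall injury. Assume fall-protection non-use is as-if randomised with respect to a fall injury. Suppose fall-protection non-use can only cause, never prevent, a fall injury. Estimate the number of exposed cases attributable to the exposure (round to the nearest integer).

p₁ = 0.276, p₀ = 0.0516.
PN = (p₁ − p₀)/p₁ = (0.276 − 0.0516) / 0.276 ≈ 0.81304.
Attributable cases ≈ PN × (exposed cases) = 0.81304 × 1844 ≈ 1499.25.

about 1499 cases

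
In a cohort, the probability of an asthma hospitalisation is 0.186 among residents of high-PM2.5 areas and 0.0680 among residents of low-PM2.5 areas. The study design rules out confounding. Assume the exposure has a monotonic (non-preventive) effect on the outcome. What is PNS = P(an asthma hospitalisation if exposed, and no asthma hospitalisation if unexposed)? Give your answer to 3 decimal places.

PNS ≈ 0.118

Let p₁ = 0.186, p₀ = 0.068.
Under exogeneity and monotonicity, PNS = p₁ − p₀.
PNS = 0.186 − 0.068 = 0.118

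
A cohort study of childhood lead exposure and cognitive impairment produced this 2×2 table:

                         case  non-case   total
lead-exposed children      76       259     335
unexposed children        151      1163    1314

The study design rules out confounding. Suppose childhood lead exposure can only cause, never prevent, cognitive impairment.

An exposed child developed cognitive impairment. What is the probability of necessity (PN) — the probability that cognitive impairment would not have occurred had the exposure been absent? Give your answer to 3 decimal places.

PN ≈ 0.493

p₁ = P(outcome | exposed) = 76/335 = 0.22687
p₀ = P(outcome | unexposed) = 151/1314 = 0.11492
Under exogeneity and monotonicity, PN = (p₁ − p₀) / p₁.
PN = (0.22687 − 0.11492) / 0.22687 = 0.11195 / 0.22687 ≈ 0.4935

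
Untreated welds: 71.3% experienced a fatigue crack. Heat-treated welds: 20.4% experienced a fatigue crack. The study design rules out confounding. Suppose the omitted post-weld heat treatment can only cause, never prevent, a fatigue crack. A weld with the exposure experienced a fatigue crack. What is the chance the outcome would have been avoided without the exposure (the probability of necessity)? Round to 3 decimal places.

PN ≈ 0.714

p₁ = 0.713, p₀ = 0.204.
Under exogeneity and monotonicity, PN = (p₁ − p₀) / p₁.
PN = (0.713 − 0.204) / 0.713 = 0.509 / 0.713 ≈ 0.7139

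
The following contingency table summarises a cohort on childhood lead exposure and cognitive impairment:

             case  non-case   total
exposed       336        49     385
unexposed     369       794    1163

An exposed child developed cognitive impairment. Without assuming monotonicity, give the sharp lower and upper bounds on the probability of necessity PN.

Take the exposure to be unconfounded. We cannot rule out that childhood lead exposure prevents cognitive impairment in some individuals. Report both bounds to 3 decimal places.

p₁ = P(outcome | exposed) = 336/385 = 0.87273
p₀ = P(outcome | unexposed) = 369/1163 = 0.31728
Under exogeneity alone the bounds on PN are max{0,(p₁−p₀)/p₁} ≤ PN ≤ min{1,(1−p₀)/p₁}.
  lower = (p₁ − p₀)/p₁ = 0.55544 / 0.87273 ≈ 0.6364
  upper = min{1, (1 − p₀)/p₁} = 0.68272 / 0.87273 ≈ 0.7823

0.636 ≤ PN ≤ 0.782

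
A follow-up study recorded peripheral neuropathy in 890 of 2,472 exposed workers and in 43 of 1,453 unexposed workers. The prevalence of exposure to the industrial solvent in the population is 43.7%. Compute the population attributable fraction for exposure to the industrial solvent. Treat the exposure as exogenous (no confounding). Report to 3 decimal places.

p₁ = P(outcome | exposed) = 890/2472 = 0.36003
p₀ = P(outcome | unexposed) = 43/1453 = 0.029594
Overall risk P(Y=1) = π·p₁ + (1−π)·p₀ = 0.437×0.36003 + 0.563×0.029594 = 0.174.
Under exogeneity, PAF = [P(Y=1) − p₀] / P(Y=1).
PAF = (0.174 − 0.029594) / 0.174 ≈ 0.8299

PAF ≈ 0.830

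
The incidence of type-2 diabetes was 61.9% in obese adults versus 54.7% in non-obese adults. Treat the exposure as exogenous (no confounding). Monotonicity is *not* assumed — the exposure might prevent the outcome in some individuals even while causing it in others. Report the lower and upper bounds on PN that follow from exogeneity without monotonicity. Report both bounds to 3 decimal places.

0.116 ≤ PN ≤ 0.732

p₁ = 0.619, p₀ = 0.547.
Under exogeneity alone the bounds on PN are max{0,(p₁−p₀)/p₁} ≤ PN ≤ min{1,(1−p₀)/p₁}.
  lower = (p₁ − p₀)/p₁ = 0.072 / 0.619 ≈ 0.1163
  upper = min{1, (1 − p₀)/p₁} = 0.453 / 0.619 ≈ 0.7318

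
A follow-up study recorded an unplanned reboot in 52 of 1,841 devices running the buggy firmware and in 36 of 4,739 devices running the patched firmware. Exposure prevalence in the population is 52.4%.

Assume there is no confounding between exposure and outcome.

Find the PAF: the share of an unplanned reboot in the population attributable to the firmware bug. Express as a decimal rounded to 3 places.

PAF ≈ 0.588

p₁ = P(outcome | exposed) = 52/1841 = 0.028246
p₀ = P(outcome | unexposed) = 36/4739 = 0.0075965
Overall risk P(Y=1) = π·p₁ + (1−π)·p₀ = 0.524×0.028246 + 0.476×0.0075965 = 0.018417.
Under exogeneity, PAF = [P(Y=1) − p₀] / P(Y=1).
PAF = (0.018417 − 0.0075965) / 0.018417 ≈ 0.5875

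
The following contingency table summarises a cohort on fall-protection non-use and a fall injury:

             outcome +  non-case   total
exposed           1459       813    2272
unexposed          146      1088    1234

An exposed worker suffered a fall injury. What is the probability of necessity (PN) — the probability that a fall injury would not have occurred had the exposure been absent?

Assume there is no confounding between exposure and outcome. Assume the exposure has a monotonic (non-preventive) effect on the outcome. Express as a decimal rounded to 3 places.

PN ≈ 0.816

p₁ = P(outcome | exposed) = 1459/2272 = 0.64217
p₀ = P(outcome | unexposed) = 146/1234 = 0.11831
Under exogeneity and monotonicity, PN = (p₁ − p₀)/p₁.
PN = (0.64217 − 0.11831) / 0.64217 ≈ 0.8158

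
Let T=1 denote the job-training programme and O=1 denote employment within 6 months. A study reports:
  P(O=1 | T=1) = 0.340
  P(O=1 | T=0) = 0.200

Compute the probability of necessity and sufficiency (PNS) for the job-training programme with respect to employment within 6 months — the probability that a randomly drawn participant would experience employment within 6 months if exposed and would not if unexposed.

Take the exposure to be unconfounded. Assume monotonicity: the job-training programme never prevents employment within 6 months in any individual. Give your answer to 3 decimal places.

Let p₁ = 0.34, p₀ = 0.2.
Under exogeneity and monotonicity, PNS = p₁ − p₀.
PNS = 0.34 − 0.2 = 0.14

PNS ≈ 0.140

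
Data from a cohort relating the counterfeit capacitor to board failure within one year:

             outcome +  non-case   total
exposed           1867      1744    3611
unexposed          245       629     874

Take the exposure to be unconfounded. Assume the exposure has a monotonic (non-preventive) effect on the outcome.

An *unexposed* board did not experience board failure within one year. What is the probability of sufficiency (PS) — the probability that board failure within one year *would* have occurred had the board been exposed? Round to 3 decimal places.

p₁ = P(outcome | exposed) = 1867/3611 = 0.51703
p₀ = P(outcome | unexposed) = 245/874 = 0.28032
Under exogeneity and monotonicity, PS = (p₁ − p₀)/(1 − p₀).
PS = (0.51703 − 0.28032) / 0.71968 ≈ 0.3289

PS ≈ 0.329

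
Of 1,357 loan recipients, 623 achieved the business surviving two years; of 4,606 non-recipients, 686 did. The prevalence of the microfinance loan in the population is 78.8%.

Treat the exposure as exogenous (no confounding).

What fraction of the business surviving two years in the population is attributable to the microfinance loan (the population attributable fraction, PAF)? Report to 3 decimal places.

p₁ = P(outcome | exposed) = 623/1357 = 0.4591
p₀ = P(outcome | unexposed) = 686/4606 = 0.14894
Overall risk P(Y=1) = π·p₁ + (1−π)·p₀ = 0.788×0.4591 + 0.212×0.14894 = 0.39335.
Under exogeneity, PAF = [P(Y=1) − p₀] / P(Y=1).
PAF = (0.39335 − 0.14894) / 0.39335 ≈ 0.6214

PAF ≈ 0.621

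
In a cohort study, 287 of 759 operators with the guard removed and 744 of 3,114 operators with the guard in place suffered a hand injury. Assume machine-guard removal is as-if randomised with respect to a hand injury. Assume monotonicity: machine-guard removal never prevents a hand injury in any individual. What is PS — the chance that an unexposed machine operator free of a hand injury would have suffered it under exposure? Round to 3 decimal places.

p₁ = P(outcome | exposed) = 287/759 = 0.37813
p₀ = P(outcome | unexposed) = 744/3114 = 0.23892
Under exogeneity and monotonicity, PS = (p₁ − p₀) / (1 − p₀).
PS = (0.37813 − 0.23892) / (1 − 0.23892) = 0.13921 / 0.76108 ≈ 0.1829

PS ≈ 0.183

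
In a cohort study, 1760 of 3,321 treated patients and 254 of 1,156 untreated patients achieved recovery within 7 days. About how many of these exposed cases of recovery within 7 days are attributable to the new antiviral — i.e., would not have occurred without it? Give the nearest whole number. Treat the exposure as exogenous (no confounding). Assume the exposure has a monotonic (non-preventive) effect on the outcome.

p₁ = P(outcome | exposed) = 1760/3321 = 0.52996
p₀ = P(outcome | unexposed) = 254/1156 = 0.21972
PN = (p₁ − p₀)/p₁ = (0.52996 − 0.21972) / 0.52996 ≈ 0.58540.
Attributable cases ≈ PN × (exposed cases) = 0.58540 × 1760 ≈ 1030.30.

about 1030 cases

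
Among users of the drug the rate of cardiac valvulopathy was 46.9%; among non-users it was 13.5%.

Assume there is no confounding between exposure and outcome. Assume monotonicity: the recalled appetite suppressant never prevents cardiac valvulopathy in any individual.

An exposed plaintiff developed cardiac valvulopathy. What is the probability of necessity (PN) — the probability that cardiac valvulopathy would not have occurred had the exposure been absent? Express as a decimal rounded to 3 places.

p₁ = 0.469, p₀ = 0.135.
Under exogeneity and monotonicity, PN = (p₁ − p₀) / p₁.
PN = (0.469 − 0.135) / 0.469 = 0.334 / 0.469 ≈ 0.7122

PN ≈ 0.712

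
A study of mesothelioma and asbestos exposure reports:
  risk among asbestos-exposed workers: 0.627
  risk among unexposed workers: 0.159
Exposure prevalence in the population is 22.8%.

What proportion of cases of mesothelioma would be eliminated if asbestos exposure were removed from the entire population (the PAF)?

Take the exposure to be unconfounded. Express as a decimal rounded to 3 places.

PAF ≈ 0.402

Let p₁ = 0.627, p₀ = 0.159.
Overall risk P(Y=1) = π·p₁ + (1−π)·p₀ = 0.228×0.627 + 0.772×0.159 = 0.2657.
Under exogeneity, PAF = [P(Y=1) − p₀] / P(Y=1).
PAF = (0.2657 − 0.159) / 0.2657 ≈ 0.4016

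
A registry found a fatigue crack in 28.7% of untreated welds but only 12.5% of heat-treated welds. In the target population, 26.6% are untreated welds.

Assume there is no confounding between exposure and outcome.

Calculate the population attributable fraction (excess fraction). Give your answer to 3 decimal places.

p₁ = 0.287, p₀ = 0.125.
Overall risk P(Y=1) = π·p₁ + (1−π)·p₀ = 0.266×0.287 + 0.734×0.125 = 0.16809.
Under exogeneity, PAF = [P(Y=1) − p₀] / P(Y=1).
PAF = (0.16809 − 0.125) / 0.16809 ≈ 0.2564

PAF ≈ 0.256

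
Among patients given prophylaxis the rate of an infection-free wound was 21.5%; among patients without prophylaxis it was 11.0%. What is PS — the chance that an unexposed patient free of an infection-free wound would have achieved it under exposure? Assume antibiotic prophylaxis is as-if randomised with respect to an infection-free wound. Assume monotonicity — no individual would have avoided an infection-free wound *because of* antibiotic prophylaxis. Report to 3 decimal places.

PS ≈ 0.118

p₁ = 0.215, p₀ = 0.11.
Under exogeneity and monotonicity, PS = (p₁ − p₀) / (1 − p₀).
PS = (0.215 − 0.11) / (1 − 0.11) = 0.105 / 0.89 ≈ 0.1180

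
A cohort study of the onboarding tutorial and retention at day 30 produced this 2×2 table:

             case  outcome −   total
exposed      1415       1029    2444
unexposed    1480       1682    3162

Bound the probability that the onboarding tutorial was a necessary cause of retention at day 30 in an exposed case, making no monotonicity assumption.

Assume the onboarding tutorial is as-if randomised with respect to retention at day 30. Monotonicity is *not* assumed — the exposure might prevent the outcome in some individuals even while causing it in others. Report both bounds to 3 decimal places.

0.192 ≤ PN ≤ 0.919

p₁ = P(outcome | exposed) = 1415/2444 = 0.57897
p₀ = P(outcome | unexposed) = 1480/3162 = 0.46806
Under exogeneity alone the bounds on PN are max{0,(p₁−p₀)/p₁} ≤ PN ≤ min{1,(1−p₀)/p₁}.
  lower = (p₁ − p₀)/p₁ = 0.11091 / 0.57897 ≈ 0.1916
  upper = min{1, (1 − p₀)/p₁} = 0.53194 / 0.57897 ≈ 0.9188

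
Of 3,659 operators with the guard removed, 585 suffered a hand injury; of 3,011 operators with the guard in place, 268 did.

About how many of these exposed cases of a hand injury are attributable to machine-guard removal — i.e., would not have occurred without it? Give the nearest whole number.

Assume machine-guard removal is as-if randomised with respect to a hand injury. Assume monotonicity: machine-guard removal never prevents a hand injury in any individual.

p₁ = P(outcome | exposed) = 585/3659 = 0.15988
p₀ = P(outcome | unexposed) = 268/3011 = 0.089007
PN = (p₁ − p₀)/p₁ = (0.15988 − 0.089007) / 0.15988 ≈ 0.44329.
Attributable cases ≈ PN × (exposed cases) = 0.44329 × 585 ≈ 259.32.

about 259 cases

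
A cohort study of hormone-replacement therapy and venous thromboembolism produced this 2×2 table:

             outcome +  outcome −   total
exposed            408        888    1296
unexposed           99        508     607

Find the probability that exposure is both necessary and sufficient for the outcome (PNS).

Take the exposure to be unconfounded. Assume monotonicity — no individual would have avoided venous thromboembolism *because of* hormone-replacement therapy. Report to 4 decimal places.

p₁ = P(outcome | exposed) = 408/1296 = 0.31481
p₀ = P(outcome | unexposed) = 99/607 = 0.1631
Under exogeneity and monotonicity, PNS = p₁ − p₀.
PNS = 0.31481 − 0.1631 = 0.15172

PNS ≈ 0.1517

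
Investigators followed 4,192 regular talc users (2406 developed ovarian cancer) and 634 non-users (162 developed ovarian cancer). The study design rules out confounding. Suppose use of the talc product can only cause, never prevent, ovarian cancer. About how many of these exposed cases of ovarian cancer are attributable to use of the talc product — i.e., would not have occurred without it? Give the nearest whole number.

p₁ = P(outcome | exposed) = 2406/4192 = 0.57395
p₀ = P(outcome | unexposed) = 162/634 = 0.25552
PN = (p₁ − p₀)/p₁ = (0.57395 − 0.25552) / 0.57395 ≈ 0.55480.
Attributable cases ≈ PN × (exposed cases) = 0.55480 × 2406 ≈ 1334.86.

about 1335 cases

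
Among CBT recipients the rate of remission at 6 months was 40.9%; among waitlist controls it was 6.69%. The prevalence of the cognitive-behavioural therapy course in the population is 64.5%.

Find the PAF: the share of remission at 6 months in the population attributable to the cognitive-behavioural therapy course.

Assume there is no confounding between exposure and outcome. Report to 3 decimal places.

p₁ = 0.409, p₀ = 0.0669.
Overall risk P(Y=1) = π·p₁ + (1−π)·p₀ = 0.645×0.409 + 0.355×0.0669 = 0.28755.
Under exogeneity, PAF = [P(Y=1) − p₀] / P(Y=1).
PAF = (0.28755 − 0.0669) / 0.28755 ≈ 0.7673

PAF ≈ 0.767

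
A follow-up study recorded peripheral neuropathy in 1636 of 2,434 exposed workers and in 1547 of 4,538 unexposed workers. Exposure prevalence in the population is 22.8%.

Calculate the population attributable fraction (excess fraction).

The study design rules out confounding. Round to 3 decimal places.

p₁ = P(outcome | exposed) = 1636/2434 = 0.67214
p₀ = P(outcome | unexposed) = 1547/4538 = 0.3409
Overall risk P(Y=1) = π·p₁ + (1−π)·p₀ = 0.228×0.67214 + 0.772×0.3409 = 0.41642.
Under exogeneity, PAF = [P(Y=1) − p₀] / P(Y=1).
PAF = (0.41642 − 0.3409) / 0.41642 ≈ 0.1814

PAF ≈ 0.181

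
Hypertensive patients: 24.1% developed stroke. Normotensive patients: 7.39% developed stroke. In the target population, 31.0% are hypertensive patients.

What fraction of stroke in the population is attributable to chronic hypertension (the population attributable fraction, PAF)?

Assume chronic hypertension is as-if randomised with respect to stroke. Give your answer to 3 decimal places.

p₁ = 0.241, p₀ = 0.0739.
Overall risk P(Y=1) = π·p₁ + (1−π)·p₀ = 0.31×0.241 + 0.69×0.0739 = 0.1257.
Under exogeneity, PAF = [P(Y=1) − p₀] / P(Y=1).
PAF = (0.1257 − 0.0739) / 0.1257 ≈ 0.4121

PAF ≈ 0.412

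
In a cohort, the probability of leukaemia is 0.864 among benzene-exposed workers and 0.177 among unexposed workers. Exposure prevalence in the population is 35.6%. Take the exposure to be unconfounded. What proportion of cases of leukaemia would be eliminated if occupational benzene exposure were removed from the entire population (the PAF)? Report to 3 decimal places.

Let p₁ = 0.864, p₀ = 0.177.
Overall risk P(Y=1) = π·p₁ + (1−π)·p₀ = 0.356×0.864 + 0.644×0.177 = 0.42157.
Under exogeneity, PAF = [P(Y=1) − p₀] / P(Y=1).
PAF = (0.42157 − 0.177) / 0.42157 ≈ 0.5801

PAF ≈ 0.580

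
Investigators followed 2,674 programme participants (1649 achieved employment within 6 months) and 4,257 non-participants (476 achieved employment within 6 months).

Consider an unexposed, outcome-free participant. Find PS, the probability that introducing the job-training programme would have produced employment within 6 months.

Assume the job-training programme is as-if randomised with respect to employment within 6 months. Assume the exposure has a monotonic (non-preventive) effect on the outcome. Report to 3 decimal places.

p₁ = P(outcome | exposed) = 1649/2674 = 0.61668
p₀ = P(outcome | unexposed) = 476/4257 = 0.11182
Under exogeneity and monotonicity, PS = (p₁ − p₀) / (1 − p₀).
PS = (0.61668 − 0.11182) / (1 − 0.11182) = 0.50486 / 0.88818 ≈ 0.5684

PS ≈ 0.568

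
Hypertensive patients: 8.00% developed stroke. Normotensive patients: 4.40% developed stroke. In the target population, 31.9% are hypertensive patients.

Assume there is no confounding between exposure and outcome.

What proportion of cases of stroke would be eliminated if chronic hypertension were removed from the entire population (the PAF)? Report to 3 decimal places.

PAF ≈ 0.207

p₁ = 0.08, p₀ = 0.044.
Overall risk P(Y=1) = π·p₁ + (1−π)·p₀ = 0.319×0.08 + 0.681×0.044 = 0.055484.
Under exogeneity, PAF = [P(Y=1) − p₀] / P(Y=1).
PAF = (0.055484 − 0.044) / 0.055484 ≈ 0.2070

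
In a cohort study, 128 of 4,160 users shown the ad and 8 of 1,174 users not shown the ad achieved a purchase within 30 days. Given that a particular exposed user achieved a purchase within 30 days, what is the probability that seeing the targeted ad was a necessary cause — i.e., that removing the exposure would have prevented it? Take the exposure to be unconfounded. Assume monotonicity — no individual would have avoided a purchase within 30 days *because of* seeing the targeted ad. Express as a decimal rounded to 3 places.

PN ≈ 0.779

p₁ = P(outcome | exposed) = 128/4160 = 0.030769
p₀ = P(outcome | unexposed) = 8/1174 = 0.0068143
Under exogeneity and monotonicity, PN = (p₁ − p₀) / p₁.
PN = (0.030769 − 0.0068143) / 0.030769 = 0.023955 / 0.030769 ≈ 0.7785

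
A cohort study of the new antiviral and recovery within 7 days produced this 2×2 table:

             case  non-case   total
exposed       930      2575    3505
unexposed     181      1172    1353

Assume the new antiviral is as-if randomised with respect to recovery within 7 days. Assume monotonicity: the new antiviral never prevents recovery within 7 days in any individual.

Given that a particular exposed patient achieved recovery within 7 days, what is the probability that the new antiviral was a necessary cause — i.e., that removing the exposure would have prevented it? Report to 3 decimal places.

PN ≈ 0.496

p₁ = P(outcome | exposed) = 930/3505 = 0.26534
p₀ = P(outcome | unexposed) = 181/1353 = 0.13378
Under exogeneity and monotonicity, PN = (p₁ − p₀) / p₁.
PN = (0.26534 − 0.13378) / 0.26534 = 0.13156 / 0.26534 ≈ 0.4958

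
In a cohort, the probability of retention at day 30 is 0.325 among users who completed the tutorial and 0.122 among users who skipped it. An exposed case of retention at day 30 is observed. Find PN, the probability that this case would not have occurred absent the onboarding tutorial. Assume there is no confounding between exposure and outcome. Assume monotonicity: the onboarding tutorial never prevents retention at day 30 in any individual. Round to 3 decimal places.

PN ≈ 0.625

Let p₁ = 0.325, p₀ = 0.122.
Under exogeneity and monotonicity, PN = (p₁ − p₀) / p₁.
PN = (0.325 − 0.122) / 0.325 = 0.203 / 0.325 ≈ 0.6246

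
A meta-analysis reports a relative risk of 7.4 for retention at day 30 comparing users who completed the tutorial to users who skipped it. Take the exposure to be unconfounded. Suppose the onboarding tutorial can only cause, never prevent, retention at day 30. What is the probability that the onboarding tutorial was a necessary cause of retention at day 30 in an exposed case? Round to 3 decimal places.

Under exogeneity and monotonicity, PN = (RR − 1) / RR = 1 − 1/RR.
PN = (7.4 − 1) / 7.4 = 6.4 / 7.4 ≈ 0.8649

PN ≈ 0.865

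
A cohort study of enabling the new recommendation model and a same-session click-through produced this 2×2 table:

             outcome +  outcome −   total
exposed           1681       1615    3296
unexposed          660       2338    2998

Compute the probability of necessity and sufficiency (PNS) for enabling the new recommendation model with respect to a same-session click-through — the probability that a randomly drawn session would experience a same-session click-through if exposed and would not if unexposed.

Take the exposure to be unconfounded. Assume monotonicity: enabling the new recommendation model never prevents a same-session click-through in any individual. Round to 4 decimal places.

PNS ≈ 0.2899

p₁ = P(outcome | exposed) = 1681/3296 = 0.51001
p₀ = P(outcome | unexposed) = 660/2998 = 0.22015
Under exogeneity and monotonicity, PNS = p₁ − p₀.
PNS = 0.51001 − 0.22015 = 0.28987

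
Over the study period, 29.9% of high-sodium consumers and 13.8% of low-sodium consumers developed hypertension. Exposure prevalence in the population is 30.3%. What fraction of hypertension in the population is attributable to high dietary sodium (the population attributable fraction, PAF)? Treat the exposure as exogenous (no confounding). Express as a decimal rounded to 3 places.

PAF ≈ 0.261

p₁ = 0.299, p₀ = 0.138.
Overall risk P(Y=1) = π·p₁ + (1−π)·p₀ = 0.303×0.299 + 0.697×0.138 = 0.18678.
Under exogeneity, PAF = [P(Y=1) − p₀] / P(Y=1).
PAF = (0.18678 − 0.138) / 0.18678 ≈ 0.2612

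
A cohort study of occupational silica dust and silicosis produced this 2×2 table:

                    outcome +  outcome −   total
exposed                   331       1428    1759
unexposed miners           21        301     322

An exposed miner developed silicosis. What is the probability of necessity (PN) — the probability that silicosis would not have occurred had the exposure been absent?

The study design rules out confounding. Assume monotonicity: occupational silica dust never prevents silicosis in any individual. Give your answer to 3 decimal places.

PN ≈ 0.653

p₁ = P(outcome | exposed) = 331/1759 = 0.18818
p₀ = P(outcome | unexposed) = 21/322 = 0.065217
Under exogeneity and monotonicity, PN = (p₁ − p₀) / p₁.
PN = (0.18818 − 0.065217) / 0.18818 = 0.12296 / 0.18818 ≈ 0.6534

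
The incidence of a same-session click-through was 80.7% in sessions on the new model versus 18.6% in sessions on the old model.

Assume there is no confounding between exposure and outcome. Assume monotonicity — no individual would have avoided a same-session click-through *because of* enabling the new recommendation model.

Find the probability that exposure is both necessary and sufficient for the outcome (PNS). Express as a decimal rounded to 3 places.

p₁ = 0.807, p₀ = 0.186.
Under exogeneity and monotonicity, PNS = p₁ − p₀.
PNS = 0.807 − 0.186 = 0.621

PNS ≈ 0.621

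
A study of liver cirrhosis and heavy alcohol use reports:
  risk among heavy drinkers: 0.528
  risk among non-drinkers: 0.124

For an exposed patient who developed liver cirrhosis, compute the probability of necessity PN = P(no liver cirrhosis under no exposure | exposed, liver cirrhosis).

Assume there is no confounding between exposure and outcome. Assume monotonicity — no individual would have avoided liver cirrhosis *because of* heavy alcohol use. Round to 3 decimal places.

Let p₁ = 0.528, p₀ = 0.124.
Under exogeneity and monotonicity, PN = (p₁ − p₀) / p₁.
PN = (0.528 − 0.124) / 0.528 = 0.404 / 0.528 ≈ 0.7652

PN ≈ 0.765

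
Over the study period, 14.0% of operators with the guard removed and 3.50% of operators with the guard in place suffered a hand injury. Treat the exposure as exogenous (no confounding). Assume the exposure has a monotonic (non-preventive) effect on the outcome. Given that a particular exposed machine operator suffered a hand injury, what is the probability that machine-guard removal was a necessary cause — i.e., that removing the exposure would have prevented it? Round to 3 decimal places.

p₁ = 0.14, p₀ = 0.035.
Under exogeneity and monotonicity, PN = (p₁ − p₀) / p₁.
PN = (0.14 − 0.035) / 0.14 = 0.105 / 0.14 ≈ 0.7500

PN ≈ 0.750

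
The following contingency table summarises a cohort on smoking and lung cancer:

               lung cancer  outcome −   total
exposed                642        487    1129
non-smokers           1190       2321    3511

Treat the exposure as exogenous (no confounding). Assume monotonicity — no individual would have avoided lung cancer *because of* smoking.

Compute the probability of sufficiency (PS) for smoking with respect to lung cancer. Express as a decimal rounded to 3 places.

p₁ = P(outcome | exposed) = 642/1129 = 0.56864
p₀ = P(outcome | unexposed) = 1190/3511 = 0.33893
Under exogeneity and monotonicity, PS = (p₁ − p₀)/(1 − p₀).
PS = (0.56864 − 0.33893) / 0.66107 ≈ 0.3475

PS ≈ 0.347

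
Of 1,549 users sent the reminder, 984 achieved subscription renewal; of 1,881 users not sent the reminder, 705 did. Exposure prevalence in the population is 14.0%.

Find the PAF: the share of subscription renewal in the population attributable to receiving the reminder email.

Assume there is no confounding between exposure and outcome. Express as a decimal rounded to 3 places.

PAF ≈ 0.089

p₁ = P(outcome | exposed) = 984/1549 = 0.63525
p₀ = P(outcome | unexposed) = 705/1881 = 0.3748
Overall risk P(Y=1) = π·p₁ + (1−π)·p₀ = 0.14×0.63525 + 0.86×0.3748 = 0.41126.
Under exogeneity, PAF = [P(Y=1) − p₀] / P(Y=1).
PAF = (0.41126 − 0.3748) / 0.41126 ≈ 0.0887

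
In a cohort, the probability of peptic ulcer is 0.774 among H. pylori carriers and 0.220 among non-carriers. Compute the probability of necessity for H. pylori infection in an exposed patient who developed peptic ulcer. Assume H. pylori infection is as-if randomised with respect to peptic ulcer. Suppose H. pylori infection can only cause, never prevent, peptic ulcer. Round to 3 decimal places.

Let p₁ = 0.774, p₀ = 0.22.
Under exogeneity and monotonicity, PN = (p₁ − p₀) / p₁.
PN = (0.774 − 0.22) / 0.774 = 0.554 / 0.774 ≈ 0.7158

PN ≈ 0.716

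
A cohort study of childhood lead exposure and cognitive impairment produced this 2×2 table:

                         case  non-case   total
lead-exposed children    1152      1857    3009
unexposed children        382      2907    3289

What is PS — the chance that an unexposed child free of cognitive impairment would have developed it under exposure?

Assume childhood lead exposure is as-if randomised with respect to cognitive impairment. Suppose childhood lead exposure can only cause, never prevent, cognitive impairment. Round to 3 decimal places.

PS ≈ 0.302

p₁ = P(outcome | exposed) = 1152/3009 = 0.38285
p₀ = P(outcome | unexposed) = 382/3289 = 0.11614
Under exogeneity and monotonicity, PS = (p₁ − p₀)/(1 − p₀).
PS = (0.38285 − 0.11614) / 0.88386 ≈ 0.3018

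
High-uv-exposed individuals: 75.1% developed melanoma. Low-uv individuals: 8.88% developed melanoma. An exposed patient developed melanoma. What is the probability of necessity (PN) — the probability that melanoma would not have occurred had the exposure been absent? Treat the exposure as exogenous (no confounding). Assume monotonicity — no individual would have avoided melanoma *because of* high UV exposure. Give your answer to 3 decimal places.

PN ≈ 0.882

p₁ = 0.751, p₀ = 0.0888.
Under exogeneity and monotonicity, PN = (p₁ − p₀) / p₁.
PN = (0.751 − 0.0888) / 0.751 = 0.6622 / 0.751 ≈ 0.8818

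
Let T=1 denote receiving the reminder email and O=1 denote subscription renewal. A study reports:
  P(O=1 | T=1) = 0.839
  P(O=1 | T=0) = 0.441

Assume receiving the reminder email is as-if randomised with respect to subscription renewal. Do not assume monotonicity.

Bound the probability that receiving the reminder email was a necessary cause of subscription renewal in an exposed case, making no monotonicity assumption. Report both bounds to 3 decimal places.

Let p₁ = 0.839, p₀ = 0.441.
Under exogeneity alone the bounds on PN are max{0,(p₁−p₀)/p₁} ≤ PN ≤ min{1,(1−p₀)/p₁}.
  lower = (p₁ − p₀)/p₁ = 0.398 / 0.839 ≈ 0.4744
  upper = min{1, (1 − p₀)/p₁} = 0.559 / 0.839 ≈ 0.6663

0.474 ≤ PN ≤ 0.666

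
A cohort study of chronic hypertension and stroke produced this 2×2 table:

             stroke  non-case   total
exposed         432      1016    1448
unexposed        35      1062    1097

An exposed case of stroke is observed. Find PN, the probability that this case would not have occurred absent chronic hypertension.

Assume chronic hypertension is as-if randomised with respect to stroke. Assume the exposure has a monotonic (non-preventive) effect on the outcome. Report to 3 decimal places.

p₁ = P(outcome | exposed) = 432/1448 = 0.29834
p₀ = P(outcome | unexposed) = 35/1097 = 0.031905
Under exogeneity and monotonicity, PN = (p₁ − p₀)/p₁.
PN = (0.29834 − 0.031905) / 0.29834 ≈ 0.8931

PN ≈ 0.893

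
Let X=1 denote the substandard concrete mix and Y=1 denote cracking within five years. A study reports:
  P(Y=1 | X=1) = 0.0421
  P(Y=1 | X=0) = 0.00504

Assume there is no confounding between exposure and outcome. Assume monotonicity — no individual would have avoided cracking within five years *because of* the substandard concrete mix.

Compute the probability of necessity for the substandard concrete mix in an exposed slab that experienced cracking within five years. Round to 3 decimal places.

Let p₁ = 0.0421, p₀ = 0.00504.
Under exogeneity and monotonicity, PN = (p₁ − p₀) / p₁.
PN = (0.0421 − 0.00504) / 0.0421 = 0.03706 / 0.0421 ≈ 0.8803

PN ≈ 0.880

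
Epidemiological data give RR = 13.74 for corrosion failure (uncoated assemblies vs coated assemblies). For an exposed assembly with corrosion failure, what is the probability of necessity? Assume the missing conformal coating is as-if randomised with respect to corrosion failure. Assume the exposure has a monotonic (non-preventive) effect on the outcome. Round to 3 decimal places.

Under exogeneity and monotonicity, PN = (RR − 1) / RR = 1 − 1/RR.
PN = (13.74 − 1) / 13.74 = 12.74 / 13.74 ≈ 0.9272

PN ≈ 0.927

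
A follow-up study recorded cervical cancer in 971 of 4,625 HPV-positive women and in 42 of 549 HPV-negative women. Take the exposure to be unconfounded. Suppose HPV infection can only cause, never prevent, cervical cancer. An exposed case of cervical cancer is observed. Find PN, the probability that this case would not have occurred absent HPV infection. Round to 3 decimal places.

p₁ = P(outcome | exposed) = 971/4625 = 0.20995
p₀ = P(outcome | unexposed) = 42/549 = 0.076503
Under exogeneity and monotonicity, PN = (p₁ − p₀) / p₁.
PN = (0.20995 − 0.076503) / 0.20995 = 0.13344 / 0.20995 ≈ 0.6356

PN ≈ 0.636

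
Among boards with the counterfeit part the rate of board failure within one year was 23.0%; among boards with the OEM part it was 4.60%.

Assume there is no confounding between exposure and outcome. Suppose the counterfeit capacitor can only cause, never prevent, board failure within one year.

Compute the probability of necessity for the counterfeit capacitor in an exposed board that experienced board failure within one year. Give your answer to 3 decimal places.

p₁ = 0.23, p₀ = 0.046.
Under exogeneity and monotonicity, PN = (p₁ − p₀) / p₁.
PN = (0.23 − 0.046) / 0.23 = 0.184 / 0.23 ≈ 0.8000

PN ≈ 0.800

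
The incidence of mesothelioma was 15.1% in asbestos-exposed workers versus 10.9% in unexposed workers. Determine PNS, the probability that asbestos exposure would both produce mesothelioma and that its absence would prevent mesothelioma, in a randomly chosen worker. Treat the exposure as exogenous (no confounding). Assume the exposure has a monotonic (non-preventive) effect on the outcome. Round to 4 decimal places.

PNS ≈ 0.0420

p₁ = 0.151, p₀ = 0.109.
Under exogeneity and monotonicity, PNS = p₁ − p₀.
PNS = 0.151 − 0.109 = 0.042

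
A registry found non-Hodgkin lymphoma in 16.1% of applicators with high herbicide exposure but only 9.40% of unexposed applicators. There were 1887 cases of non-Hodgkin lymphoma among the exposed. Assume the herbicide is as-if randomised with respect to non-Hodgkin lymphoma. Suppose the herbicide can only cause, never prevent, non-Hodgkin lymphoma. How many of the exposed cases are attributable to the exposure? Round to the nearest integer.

p₁ = 0.161, p₀ = 0.094.
PN = (p₁ − p₀)/p₁ = (0.161 − 0.094) / 0.161 ≈ 0.41615.
Attributable cases ≈ PN × (exposed cases) = 0.41615 × 1887 ≈ 785.27.

about 785 cases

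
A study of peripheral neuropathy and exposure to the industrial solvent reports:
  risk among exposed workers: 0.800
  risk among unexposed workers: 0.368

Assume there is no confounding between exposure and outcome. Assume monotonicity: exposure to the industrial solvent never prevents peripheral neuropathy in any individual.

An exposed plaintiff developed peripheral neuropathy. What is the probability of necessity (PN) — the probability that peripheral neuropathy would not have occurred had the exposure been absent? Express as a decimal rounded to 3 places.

Let p₁ = 0.8, p₀ = 0.368.
Under exogeneity and monotonicity, PN = (p₁ − p₀) / p₁.
PN = (0.8 − 0.368) / 0.8 = 0.432 / 0.8 ≈ 0.5400

PN ≈ 0.540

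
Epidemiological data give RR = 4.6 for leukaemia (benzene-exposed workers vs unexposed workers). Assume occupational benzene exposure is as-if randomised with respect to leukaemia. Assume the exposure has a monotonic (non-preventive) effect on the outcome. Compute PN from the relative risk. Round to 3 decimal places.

Under exogeneity and monotonicity, PN = (RR − 1) / RR = 1 − 1/RR.
PN = (4.6 − 1) / 4.6 = 3.6 / 4.6 ≈ 0.7826

PN ≈ 0.783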